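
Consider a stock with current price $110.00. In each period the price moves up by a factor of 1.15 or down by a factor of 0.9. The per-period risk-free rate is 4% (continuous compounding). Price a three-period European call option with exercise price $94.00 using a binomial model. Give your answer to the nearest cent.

$27.65

Risk-neutral probability p = (e^0.04 − 0.9)/(1.15 − 0.9) = 0.1408/0.2500 = 0.5632
Terminal stock prices: S_uuu = 167.3, S_uud = 130.9, S_udd = 102.5, S_ddd = 80.19
Terminal payoffs (S − K): max(73.3, 0) = 73.3, max(36.93, 0) = 36.93, max(8.465, 0) = 8.465, max(-13.81, 0) = 0
Node uu (S = 145.5): V_uu = e^(−0.04)·[0.5632·73.2962 + 0.4368·36.9275] = 55.1608
Node ud (S = 113.8): V_ud = e^(−0.04)·[0.5632·36.9275 + 0.4368·8.4650] = 23.5358
Node dd (S = 89.1): V_dd = e^(−0.04)·[0.5632·8.4650 + 0.4368·0.0000] = 4.5809
Node u (S = 126.5): V_u = e^(−0.04)·[0.5632·55.1608 + 0.4368·23.5358] = 39.7271
Node d (S = 99): V_d = e^(−0.04)·[0.5632·23.5358 + 0.4368·4.5809] = 14.6589
Node 0 (S = 110): V_0 = e^(−0.04)·[0.5632·39.7271 + 0.4368·14.6589] = 27.6499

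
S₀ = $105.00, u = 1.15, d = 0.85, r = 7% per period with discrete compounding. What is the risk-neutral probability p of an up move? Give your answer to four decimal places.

Risk-neutral probability p = (1 + 0.07 − 0.85)/(1.15 − 0.85) = 0.2200/0.3000 = 0.7333

p = 0.7333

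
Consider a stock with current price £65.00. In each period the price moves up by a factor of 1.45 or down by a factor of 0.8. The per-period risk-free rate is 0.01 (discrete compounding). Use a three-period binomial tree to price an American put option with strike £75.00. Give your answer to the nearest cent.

Risk-neutral probability p = (1 + 0.01 − 0.8)/(1.45 − 0.8) = 0.2100/0.6500 = 0.3231
Terminal stock prices: S_uuu = 198.2, S_uud = 109.3, S_udd = 60.32, S_ddd = 33.28
Terminal payoffs (K − S): max(-123.2, 0) = 0, max(-34.33, 0) = 0, max(14.68, 0) = 14.68, max(41.72, 0) = 41.72
Node uu (S = 136.7): continuation = 1/1.01·[0.3231·0.0000 + 0.6769·0.0000] = 0.0000; exercise value = 0.0000 ≤ continuation, so V_uu = 0.0000
Node ud (S = 75.4): continuation = 1/1.01·[0.3231·0.0000 + 0.6769·14.6800] = 9.8388; exercise value = 0.0000 ≤ continuation, so V_ud = 9.8388
Node dd (S = 41.6): continuation = 1/1.01·[0.3231·14.6800 + 0.6769·41.7200] = 32.6574; exercise value = 33.4000 > continuation, so V_dd = 33.4000 (exercise)
Node u (S = 94.25): continuation = 1/1.01·[0.3231·0.0000 + 0.6769·9.8388] = 6.5942; exercise value = 0.0000 ≤ continuation, so V_u = 6.5942
Node d (S = 52): continuation = 1/1.01·[0.3231·9.8388 + 0.6769·33.4000] = 25.5326; exercise value = 23.0000 ≤ continuation, so V_d = 25.5326
Node 0 (S = 65): continuation = 1/1.01·[0.3231·6.5942 + 0.6769·25.5326] = 19.2218; exercise value = 10.0000 ≤ continuation, so V_0 = 19.2218

£19.22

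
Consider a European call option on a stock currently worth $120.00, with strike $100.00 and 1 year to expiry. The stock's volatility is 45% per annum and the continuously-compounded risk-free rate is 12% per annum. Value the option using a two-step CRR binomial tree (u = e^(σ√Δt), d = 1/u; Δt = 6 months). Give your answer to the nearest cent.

CRR parameters: u = e^(σ√Δt) = e^(0.45·√0.5) = 1.3746, d = 1/u = 0.7275
Per-period rate: rΔt = 0.12·0.5 = 0.06, so R = e^0.06 = 1.0618
Risk-neutral probability p = (e^0.06 − 0.7275)/(1.3746 − 0.7275) = 0.3344/0.6472 = 0.5167
Terminal stock prices: S_uu = 226.8, S_ud = 120, S_dd = 63.5
Terminal payoffs (S − K): max(126.8, 0) = 126.8, max(20, 0) = 20, max(-36.5, 0) = 0
Node u (S = 165): V_u = e^(−0.06)·[0.5167·126.7590 + 0.4833·20.0000] = 70.7814
Node d (S = 87.3): V_d = e^(−0.06)·[0.5167·20.0000 + 0.4833·0.0000] = 9.7315
Node 0 (S = 120): V_0 = e^(−0.06)·[0.5167·70.7814 + 0.4833·9.7315] = 38.8700

$38.87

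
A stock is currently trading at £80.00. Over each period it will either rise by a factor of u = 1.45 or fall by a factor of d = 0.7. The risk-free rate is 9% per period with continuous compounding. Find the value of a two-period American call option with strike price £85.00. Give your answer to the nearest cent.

Risk-neutral probability p = (e^0.09 − 0.7)/(1.45 − 0.7) = 0.3942/0.7500 = 0.5256
Terminal stock prices: S_uu = 168.2, S_ud = 81.2, S_dd = 39.2
Terminal payoffs (S − K): max(83.2, 0) = 83.2, max(-3.8, 0) = 0, max(-45.8, 0) = 0
Node u (S = 116): continuation = e^(−0.09)·[0.5256·83.2000 + 0.4744·0.0000] = 39.9635; exercise value = 31.0000 ≤ continuation, so V_u = 39.9635
Node d (S = 56): continuation = e^(−0.09)·[0.5256·0.0000 + 0.4744·0.0000] = 0.0000; exercise value = 0.0000 ≤ continuation, so V_d = 0.0000
Node 0 (S = 80): continuation = e^(−0.09)·[0.5256·39.9635 + 0.4744·0.0000] = 19.1957; exercise value = 0.0000 ≤ continuation, so V_0 = 19.1957

£19.20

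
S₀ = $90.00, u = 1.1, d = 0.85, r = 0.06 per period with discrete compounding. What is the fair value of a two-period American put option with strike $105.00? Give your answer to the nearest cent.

Risk-neutral probability p = (1 + 0.06 − 0.85)/(1.1 − 0.85) = 0.2100/0.2500 = 0.8400
Terminal stock prices: S_uu = 108.9, S_ud = 84.15, S_dd = 65.02
Terminal payoffs (K − S): max(-3.9, 0) = 0, max(20.85, 0) = 20.85, max(39.98, 0) = 39.98
Node u (S = 99): continuation = 1/1.06·[0.8400·0.0000 + 0.1600·20.8500] = 3.1472; exercise value = 6.0000 > continuation, so V_u = 6.0000 (exercise)
Node d (S = 76.5): continuation = 1/1.06·[0.8400·20.8500 + 0.1600·39.9750] = 22.5566; exercise value = 28.5000 > continuation, so V_d = 28.5000 (exercise)
Node 0 (S = 90): continuation = 1/1.06·[0.8400·6.0000 + 0.1600·28.5000] = 9.0566; exercise value = 15.0000 > continuation, so V_0 = 15.0000 (exercise)

$15.00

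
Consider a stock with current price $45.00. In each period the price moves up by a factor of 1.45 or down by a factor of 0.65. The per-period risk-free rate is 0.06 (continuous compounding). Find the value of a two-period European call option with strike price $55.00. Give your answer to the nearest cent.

$9.31

Risk-neutral probability p = (e^0.06 − 0.65)/(1.45 − 0.65) = 0.4118/0.8000 = 0.5148
Terminal stock prices: S_uu = 94.61, S_ud = 42.41, S_dd = 19.01
Terminal payoffs (S − K): max(39.61, 0) = 39.61, max(-12.59, 0) = 0, max(-35.99, 0) = 0
Node u (S = 65.25): V_u = e^(−0.06)·[0.5148·39.6125 + 0.4852·0.0000] = 19.2048
Node d (S = 29.25): V_d = e^(−0.06)·[0.5148·0.0000 + 0.4852·0.0000] = 0.0000
Node 0 (S = 45): V_0 = e^(−0.06)·[0.5148·19.2048 + 0.4852·0.0000] = 9.3108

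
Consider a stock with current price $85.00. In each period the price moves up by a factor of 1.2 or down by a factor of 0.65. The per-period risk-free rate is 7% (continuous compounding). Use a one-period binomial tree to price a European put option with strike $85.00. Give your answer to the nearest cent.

Risk-neutral probability p = (e^0.07 − 0.65)/(1.2 − 0.65) = 0.4225/0.5500 = 0.7682
Terminal stock prices: S_u = 102, S_d = 55.25
Terminal payoffs (K − S): max(-17, 0) = 0, max(29.75, 0) = 29.75
Node 0 (S = 85): V_0 = e^(−0.07)·[0.7682·0.0000 + 0.2318·29.7500] = 6.4299

$6.43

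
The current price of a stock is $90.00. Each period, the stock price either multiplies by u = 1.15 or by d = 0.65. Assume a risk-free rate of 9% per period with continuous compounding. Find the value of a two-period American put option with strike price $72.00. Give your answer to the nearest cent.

Risk-neutral probability p = (e^0.09 − 0.65)/(1.15 − 0.65) = 0.4442/0.5000 = 0.8883
Terminal stock prices: S_uu = 119, S_ud = 67.27, S_dd = 38.03
Terminal payoffs (K − S): max(-47.02, 0) = 0, max(4.725, 0) = 4.725, max(33.97, 0) = 33.97
Node u (S = 103.5): continuation = e^(−0.09)·[0.8883·0.0000 + 0.1117·4.7250] = 0.4821; exercise value = 0.0000 ≤ continuation, so V_u = 0.4821
Node d (S = 58.5): continuation = e^(−0.09)·[0.8883·4.7250 + 0.1117·33.9750] = 7.3030; exercise value = 13.5000 > continuation, so V_d = 13.5000 (exercise)
Node 0 (S = 90): continuation = e^(−0.09)·[0.8883·0.4821 + 0.1117·13.5000] = 1.7690; exercise value = 0.0000 ≤ continuation, so V_0 = 1.7690

$1.77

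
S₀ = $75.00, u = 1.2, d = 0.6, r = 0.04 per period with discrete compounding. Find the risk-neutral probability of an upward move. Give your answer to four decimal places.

p = 0.7333

Risk-neutral probability p = (1 + 0.04 − 0.6)/(1.2 − 0.6) = 0.4400/0.6000 = 0.7333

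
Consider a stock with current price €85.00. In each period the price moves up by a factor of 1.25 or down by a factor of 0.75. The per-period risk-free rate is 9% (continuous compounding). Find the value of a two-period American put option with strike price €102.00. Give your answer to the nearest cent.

Risk-neutral probability p = (e^0.09 − 0.75)/(1.25 − 0.75) = 0.3442/0.5000 = 0.6883
Terminal stock prices: S_uu = 132.8, S_ud = 79.69, S_dd = 47.81
Terminal payoffs (K − S): max(-30.81, 0) = 0, max(22.31, 0) = 22.31, max(54.19, 0) = 54.19
Node u (S = 106.2): continuation = e^(−0.09)·[0.6883·0.0000 + 0.3117·22.3125] = 6.3552; exercise value = 0.0000 ≤ continuation, so V_u = 6.3552
Node d (S = 63.75): continuation = e^(−0.09)·[0.6883·22.3125 + 0.3117·54.1875] = 29.4710; exercise value = 38.2500 > continuation, so V_d = 38.2500 (exercise)
Node 0 (S = 85): continuation = e^(−0.09)·[0.6883·6.3552 + 0.3117·38.2500] = 14.8928; exercise value = 17.0000 > continuation, so V_0 = 17.0000 (exercise)

€17.00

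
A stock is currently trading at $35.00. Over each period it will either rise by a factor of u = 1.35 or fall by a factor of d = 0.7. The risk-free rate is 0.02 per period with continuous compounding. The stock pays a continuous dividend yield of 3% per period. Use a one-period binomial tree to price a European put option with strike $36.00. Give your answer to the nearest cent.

Per-period risk-free factor R = e^0.02 = 1.0202; dividend-adjusted growth = e^(0.02−0.03) = 0.9900.
Risk-neutral probability p = (0.9900 − 0.7)/(1.35 − 0.7) = 0.2900/0.6500 = 0.4462
Terminal stock prices: S_u = 47.25, S_d = 24.5
Terminal payoffs (K − S): max(-11.25, 0) = 0, max(11.5, 0) = 11.5
Node 0 (S = 35): V_0 = e^(−0.02)·[0.4462·0.0000 + 0.5538·11.5000] = 6.2422

$6.24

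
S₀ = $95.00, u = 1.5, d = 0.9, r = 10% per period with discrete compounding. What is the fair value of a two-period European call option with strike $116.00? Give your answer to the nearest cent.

$13.48

Risk-neutral probability p = (1 + 0.1 − 0.9)/(1.5 − 0.9) = 0.2000/0.6000 = 0.3333
Terminal stock prices: S_uu = 213.8, S_ud = 128.2, S_dd = 76.95
Terminal payoffs (S − K): max(97.75, 0) = 97.75, max(12.25, 0) = 12.25, max(-39.05, 0) = 0
Node u (S = 142.5): V_u = 1/1.1·[0.3333·97.7500 + 0.6667·12.2500] = 37.0455
Node d (S = 85.5): V_d = 1/1.1·[0.3333·12.2500 + 0.6667·0.0000] = 3.7121
Node 0 (S = 95): V_0 = 1/1.1·[0.3333·37.0455 + 0.6667·3.7121] = 13.4757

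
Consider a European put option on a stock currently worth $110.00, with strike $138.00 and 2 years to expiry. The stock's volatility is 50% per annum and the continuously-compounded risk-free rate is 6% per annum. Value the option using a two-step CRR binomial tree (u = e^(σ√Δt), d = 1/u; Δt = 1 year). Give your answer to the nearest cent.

$39.65

CRR parameters: u = e^(σ√Δt) = e^(0.5·√1) = 1.6487, d = 1/u = 0.6065
Per-period rate: rΔt = 0.06·1 = 0.06, so R = e^0.06 = 1.0618
Risk-neutral probability p = (e^0.06 − 0.6065)/(1.6487 − 0.6065) = 0.4553/1.0422 = 0.4369
Terminal stock prices: S_uu = 299, S_ud = 110, S_dd = 40.47
Terminal payoffs (K − S): max(-161, 0) = 0, max(28, 0) = 28, max(97.53, 0) = 97.53
Node u (S = 181.4): V_u = e^(−0.06)·[0.4369·0.0000 + 0.5631·28.0000] = 14.8493
Node d (S = 66.72): V_d = e^(−0.06)·[0.4369·28.0000 + 0.5631·97.5333] = 63.2451
Node 0 (S = 110): V_0 = e^(−0.06)·[0.4369·14.8493 + 0.5631·63.2451] = 39.6504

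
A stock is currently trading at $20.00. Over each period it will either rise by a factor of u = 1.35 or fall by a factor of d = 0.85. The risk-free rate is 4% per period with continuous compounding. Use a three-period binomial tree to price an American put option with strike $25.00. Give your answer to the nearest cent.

Risk-neutral probability p = (e^0.04 − 0.85)/(1.35 − 0.85) = 0.1908/0.5000 = 0.3816
Terminal stock prices: S_uuu = 49.21, S_uud = 30.98, S_udd = 19.51, S_ddd = 12.28
Terminal payoffs (K − S): max(-24.21, 0) = 0, max(-5.983, 0) = 0, max(5.493, 0) = 5.493, max(12.72, 0) = 12.72
Node uu (S = 36.45): continuation = e^(−0.04)·[0.3816·0.0000 + 0.6184·0.0000] = 0.0000; exercise value = 0.0000 ≤ continuation, so V_uu = 0.0000
Node ud (S = 22.95): continuation = e^(−0.04)·[0.3816·0.0000 + 0.6184·5.4925] = 3.2633; exercise value = 2.0500 ≤ continuation, so V_ud = 3.2633
Node dd (S = 14.45): continuation = e^(−0.04)·[0.3816·5.4925 + 0.6184·12.7175] = 9.5697; exercise value = 10.5500 > continuation, so V_dd = 10.5500 (exercise)
Node u (S = 27): continuation = e^(−0.04)·[0.3816·0.0000 + 0.6184·3.2633] = 1.9388; exercise value = 0.0000 ≤ continuation, so V_u = 1.9388
Node d (S = 17): continuation = e^(−0.04)·[0.3816·3.2633 + 0.6184·10.5500] = 7.4646; exercise value = 8.0000 > continuation, so V_d = 8.0000 (exercise)
Node 0 (S = 20): continuation = e^(−0.04)·[0.3816·1.9388 + 0.6184·8.0000] = 5.4639; exercise value = 5.0000 ≤ continuation, so V_0 = 5.4639

$5.46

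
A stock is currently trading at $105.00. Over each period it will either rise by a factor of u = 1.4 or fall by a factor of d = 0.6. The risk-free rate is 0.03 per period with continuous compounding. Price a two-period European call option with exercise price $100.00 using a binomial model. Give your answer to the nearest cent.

$28.85

Risk-neutral probability p = (e^0.03 − 0.6)/(1.4 − 0.6) = 0.4305/0.8000 = 0.5381
Terminal stock prices: S_uu = 205.8, S_ud = 88.2, S_dd = 37.8
Terminal payoffs (S − K): max(105.8, 0) = 105.8, max(-11.8, 0) = 0, max(-62.2, 0) = 0
Node u (S = 147): V_u = e^(−0.03)·[0.5381·105.8000 + 0.4619·0.0000] = 55.2451
Node d (S = 63): V_d = e^(−0.03)·[0.5381·0.0000 + 0.4619·0.0000] = 0.0000
Node 0 (S = 105): V_0 = e^(−0.03)·[0.5381·55.2451 + 0.4619·0.0000] = 28.8471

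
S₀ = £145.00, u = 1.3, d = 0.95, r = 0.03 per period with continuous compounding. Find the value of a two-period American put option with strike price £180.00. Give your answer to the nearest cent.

£35.00

Risk-neutral probability p = (e^0.03 − 0.95)/(1.3 − 0.95) = 0.0805/0.3500 = 0.2299
Terminal stock prices: S_uu = 245.1, S_ud = 179.1, S_dd = 130.9
Terminal payoffs (K − S): max(-65.05, 0) = 0, max(0.925, 0) = 0.925, max(49.14, 0) = 49.14
Node u (S = 188.5): continuation = e^(−0.03)·[0.2299·0.0000 + 0.7701·0.9250] = 0.6913; exercise value = 0.0000 ≤ continuation, so V_u = 0.6913
Node d (S = 137.8): continuation = e^(−0.03)·[0.2299·0.9250 + 0.7701·49.1375] = 36.9302; exercise value = 42.2500 > continuation, so V_d = 42.2500 (exercise)
Node 0 (S = 145): continuation = e^(−0.03)·[0.2299·0.6913 + 0.7701·42.2500] = 31.7306; exercise value = 35.0000 > continuation, so V_0 = 35.0000 (exercise)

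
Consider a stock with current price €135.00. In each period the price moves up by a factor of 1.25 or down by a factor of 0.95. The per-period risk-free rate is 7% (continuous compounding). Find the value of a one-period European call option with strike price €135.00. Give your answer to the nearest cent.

€12.85

Risk-neutral probability p = (e^0.07 − 0.95)/(1.25 − 0.95) = 0.1225/0.3000 = 0.4084
Terminal stock prices: S_u = 168.8, S_d = 128.2
Terminal payoffs (S − K): max(33.75, 0) = 33.75, max(-6.75, 0) = 0
Node 0 (S = 135): V_0 = e^(−0.07)·[0.4084·33.7500 + 0.5916·0.0000] = 12.8504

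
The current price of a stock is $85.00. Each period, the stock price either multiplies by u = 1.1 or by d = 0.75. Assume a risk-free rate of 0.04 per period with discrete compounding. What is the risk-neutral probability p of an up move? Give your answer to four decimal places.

p = 0.8286

Risk-neutral probability p = (1 + 0.04 − 0.75)/(1.1 − 0.75) = 0.2900/0.3500 = 0.8286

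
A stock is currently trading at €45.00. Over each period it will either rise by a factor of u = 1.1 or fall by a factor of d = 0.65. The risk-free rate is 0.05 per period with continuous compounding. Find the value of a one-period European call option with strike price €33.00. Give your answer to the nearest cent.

Risk-neutral probability p = (e^0.05 − 0.65)/(1.1 − 0.65) = 0.4013/0.4500 = 0.8917
Terminal stock prices: S_u = 49.5, S_d = 29.25
Terminal payoffs (S − K): max(16.5, 0) = 16.5, max(-3.75, 0) = 0
Node 0 (S = 45): V_0 = e^(−0.05)·[0.8917·16.5000 + 0.1083·0.0000] = 13.9957

€14.00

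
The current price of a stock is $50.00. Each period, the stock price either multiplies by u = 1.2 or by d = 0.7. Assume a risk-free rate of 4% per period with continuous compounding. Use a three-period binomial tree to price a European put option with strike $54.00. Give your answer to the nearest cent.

Risk-neutral probability p = (e^0.04 − 0.7)/(1.2 − 0.7) = 0.3408/0.5000 = 0.6816
Terminal stock prices: S_uuu = 86.4, S_uud = 50.4, S_udd = 29.4, S_ddd = 17.15
Terminal payoffs (K − S): max(-32.4, 0) = 0, max(3.6, 0) = 3.6, max(24.6, 0) = 24.6, max(36.85, 0) = 36.85
Node uu (S = 72): V_uu = e^(−0.04)·[0.6816·0.0000 + 0.3184·3.6000] = 1.1012
Node ud (S = 42): V_ud = e^(−0.04)·[0.6816·3.6000 + 0.3184·24.6000] = 9.8826
Node dd (S = 24.5): V_dd = e^(−0.04)·[0.6816·24.6000 + 0.3184·36.8500] = 27.3826
Node u (S = 60): V_u = e^(−0.04)·[0.6816·1.1012 + 0.3184·9.8826] = 3.7442
Node d (S = 35): V_d = e^(−0.04)·[0.6816·9.8826 + 0.3184·27.3826] = 14.8483
Node 0 (S = 50): V_0 = e^(−0.04)·[0.6816·3.7442 + 0.3184·14.8483] = 6.9941

$6.99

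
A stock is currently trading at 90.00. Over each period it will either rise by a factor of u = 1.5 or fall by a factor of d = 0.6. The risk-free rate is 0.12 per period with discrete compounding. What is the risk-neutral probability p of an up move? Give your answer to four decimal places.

Risk-neutral probability p = (1 + 0.12 − 0.6)/(1.5 − 0.6) = 0.5200/0.9000 = 0.5778

p = 0.5778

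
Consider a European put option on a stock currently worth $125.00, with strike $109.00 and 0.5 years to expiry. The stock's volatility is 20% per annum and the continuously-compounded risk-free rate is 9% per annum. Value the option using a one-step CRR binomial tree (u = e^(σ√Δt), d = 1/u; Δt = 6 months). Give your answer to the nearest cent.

CRR parameters: u = e^(σ√Δt) = e^(0.2·√0.5) = 1.1519, d = 1/u = 0.8681
Per-period rate: rΔt = 0.09·0.5 = 0.045, so R = e^0.045 = 1.0460
Risk-neutral probability p = (e^0.045 − 0.8681)/(1.1519 − 0.8681) = 0.1779/0.2838 = 0.6269
Terminal stock prices: S_u = 144, S_d = 108.5
Terminal payoffs (K − S): max(-34.99, 0) = 0, max(0.4846, 0) = 0.4846
Node 0 (S = 125): V_0 = e^(−0.045)·[0.6269·0.0000 + 0.3731·0.4846] = 0.1728

$0.17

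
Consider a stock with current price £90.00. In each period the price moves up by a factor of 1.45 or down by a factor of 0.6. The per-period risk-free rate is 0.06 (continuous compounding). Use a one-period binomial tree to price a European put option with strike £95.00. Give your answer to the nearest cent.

£17.63

Risk-neutral probability p = (e^0.06 − 0.6)/(1.45 − 0.6) = 0.4618/0.8500 = 0.5433
Terminal stock prices: S_u = 130.5, S_d = 54
Terminal payoffs (K − S): max(-35.5, 0) = 0, max(41, 0) = 41
Node 0 (S = 90): V_0 = e^(−0.06)·[0.5433·0.0000 + 0.4567·41.0000] = 17.6328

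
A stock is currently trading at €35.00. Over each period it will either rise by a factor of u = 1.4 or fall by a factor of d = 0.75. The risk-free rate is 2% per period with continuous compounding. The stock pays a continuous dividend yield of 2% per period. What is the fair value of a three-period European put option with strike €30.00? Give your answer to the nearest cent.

€4.35

Per-period risk-free factor R = e^0.02 = 1.0202; dividend-adjusted growth = e^(0.02−0.02) = 1.0000.
Risk-neutral probability p = (1.0000 − 0.75)/(1.4 − 0.75) = 0.2500/0.6500 = 0.3846
Terminal stock prices: S_uuu = 96.04, S_uud = 51.45, S_udd = 27.56, S_ddd = 14.77
Terminal payoffs (K − S): max(-66.04, 0) = 0, max(-21.45, 0) = 0, max(2.438, 0) = 2.438, max(15.23, 0) = 15.23
Node uu (S = 68.6): V_uu = e^(−0.02)·[0.3846·0.0000 + 0.6154·0.0000] = 0.0000
Node ud (S = 36.75): V_ud = e^(−0.02)·[0.3846·0.0000 + 0.6154·2.4375] = 1.4703
Node dd (S = 19.69): V_dd = e^(−0.02)·[0.3846·2.4375 + 0.6154·15.2344] = 10.1083
Node u (S = 49): V_u = e^(−0.02)·[0.3846·0.0000 + 0.6154·1.4703] = 0.8869
Node d (S = 26.25): V_d = e^(−0.02)·[0.3846·1.4703 + 0.6154·10.1083] = 6.6516
Node 0 (S = 35): V_0 = e^(−0.02)·[0.3846·0.8869 + 0.6154·6.6516] = 4.3466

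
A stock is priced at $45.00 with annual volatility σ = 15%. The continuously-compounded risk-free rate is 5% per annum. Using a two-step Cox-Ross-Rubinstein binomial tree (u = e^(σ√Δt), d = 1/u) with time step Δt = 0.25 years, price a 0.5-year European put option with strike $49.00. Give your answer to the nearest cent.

$3.81

CRR parameters: u = e^(σ√Δt) = e^(0.15·√0.25) = 1.0779, d = 1/u = 0.9277
Per-period rate: rΔt = 0.05·0.25 = 0.0125, so R = e^0.0125 = 1.0126
Risk-neutral probability p = (e^0.0125 − 0.9277)/(1.0779 − 0.9277) = 0.0848/0.1501 = 0.5650
Terminal stock prices: S_uu = 52.28, S_ud = 45, S_dd = 38.73
Terminal payoffs (K − S): max(-3.283, 0) = 0, max(4, 0) = 4, max(10.27, 0) = 10.27
Node u (S = 48.5): V_u = e^(−0.0125)·[0.5650·0.0000 + 0.4350·4.0000] = 1.7182
Node d (S = 41.75): V_d = e^(−0.0125)·[0.5650·4.0000 + 0.4350·10.2681] = 6.6429
Node 0 (S = 45): V_0 = e^(−0.0125)·[0.5650·1.7182 + 0.4350·6.6429] = 3.8123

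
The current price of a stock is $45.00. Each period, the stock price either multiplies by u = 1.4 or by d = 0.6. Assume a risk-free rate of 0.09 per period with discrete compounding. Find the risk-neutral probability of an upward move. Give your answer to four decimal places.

Risk-neutral probability p = (1 + 0.09 − 0.6)/(1.4 − 0.6) = 0.4900/0.8000 = 0.6125

p = 0.6125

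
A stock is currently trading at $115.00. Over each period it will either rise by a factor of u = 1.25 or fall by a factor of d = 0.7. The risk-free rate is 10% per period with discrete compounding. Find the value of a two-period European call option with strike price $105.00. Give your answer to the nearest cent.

$32.65

Risk-neutral probability p = (1 + 0.1 − 0.7)/(1.25 − 0.7) = 0.4000/0.5500 = 0.7273
Terminal stock prices: S_uu = 179.7, S_ud = 100.6, S_dd = 56.35
Terminal payoffs (S − K): max(74.69, 0) = 74.69, max(-4.375, 0) = 0, max(-48.65, 0) = 0
Node u (S = 143.8): V_u = 1/1.1·[0.7273·74.6875 + 0.2727·0.0000] = 49.3802
Node d (S = 80.5): V_d = 1/1.1·[0.7273·0.0000 + 0.2727·0.0000] = 0.0000
Node 0 (S = 115): V_0 = 1/1.1·[0.7273·49.3802 + 0.2727·0.0000] = 32.6480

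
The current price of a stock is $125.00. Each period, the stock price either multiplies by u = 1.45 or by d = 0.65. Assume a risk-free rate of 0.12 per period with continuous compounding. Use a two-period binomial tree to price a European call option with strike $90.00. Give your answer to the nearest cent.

Risk-neutral probability p = (e^0.12 − 0.65)/(1.45 − 0.65) = 0.4775/0.8000 = 0.5969
Terminal stock prices: S_uu = 262.8, S_ud = 117.8, S_dd = 52.81
Terminal payoffs (S − K): max(172.8, 0) = 172.8, max(27.81, 0) = 27.81, max(-37.19, 0) = 0
Node u (S = 181.2): V_u = e^(−0.12)·[0.5969·172.8125 + 0.4031·27.8125] = 101.4272
Node d (S = 81.25): V_d = e^(−0.12)·[0.5969·27.8125 + 0.4031·0.0000] = 14.7233
Node 0 (S = 125): V_0 = e^(−0.12)·[0.5969·101.4272 + 0.4031·14.7233] = 58.9574

$58.96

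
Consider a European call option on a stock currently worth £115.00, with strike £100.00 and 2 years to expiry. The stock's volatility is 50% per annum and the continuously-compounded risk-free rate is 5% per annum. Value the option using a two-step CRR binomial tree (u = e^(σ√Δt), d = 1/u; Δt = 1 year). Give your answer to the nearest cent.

£41.67

CRR parameters: u = e^(σ√Δt) = e^(0.5·√1) = 1.6487, d = 1/u = 0.6065
Per-period rate: rΔt = 0.05·1 = 0.05, so R = e^0.05 = 1.0513
Risk-neutral probability p = (e^0.05 − 0.6065)/(1.6487 − 0.6065) = 0.4447/1.0422 = 0.4267
Terminal stock prices: S_uu = 312.6, S_ud = 115, S_dd = 42.31
Terminal payoffs (S − K): max(212.6, 0) = 212.6, max(15, 0) = 15, max(-57.69, 0) = 0
Node u (S = 189.6): V_u = e^(−0.05)·[0.4267·212.6024 + 0.5733·15.0000] = 94.4800
Node d (S = 69.75): V_d = e^(−0.05)·[0.4267·15.0000 + 0.5733·0.0000] = 6.0889
Node 0 (S = 115): V_0 = e^(−0.05)·[0.4267·94.4800 + 0.5733·6.0889] = 41.6720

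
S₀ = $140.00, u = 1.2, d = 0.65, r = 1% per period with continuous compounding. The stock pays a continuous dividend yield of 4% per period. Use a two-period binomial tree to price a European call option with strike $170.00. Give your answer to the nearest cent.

Per-period risk-free factor R = e^0.01 = 1.0101; dividend-adjusted growth = e^(0.01−0.04) = 0.9704.
Risk-neutral probability p = (0.9704 − 0.65)/(1.2 − 0.65) = 0.3204/0.5500 = 0.5826
Terminal stock prices: S_uu = 201.6, S_ud = 109.2, S_dd = 59.15
Terminal payoffs (S − K): max(31.6, 0) = 31.6, max(-60.8, 0) = 0, max(-110.8, 0) = 0
Node u (S = 168): V_u = e^(−0.01)·[0.5826·31.6000 + 0.4174·0.0000] = 18.2279
Node d (S = 91): V_d = e^(−0.01)·[0.5826·0.0000 + 0.4174·0.0000] = 0.0000
Node 0 (S = 140): V_0 = e^(−0.01)·[0.5826·18.2279 + 0.4174·0.0000] = 10.5144

$10.51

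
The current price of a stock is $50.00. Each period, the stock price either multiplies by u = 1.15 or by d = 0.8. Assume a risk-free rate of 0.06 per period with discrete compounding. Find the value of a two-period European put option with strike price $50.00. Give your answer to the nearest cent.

Risk-neutral probability p = (1 + 0.06 − 0.8)/(1.15 − 0.8) = 0.2600/0.3500 = 0.7429
Terminal stock prices: S_uu = 66.12, S_ud = 46, S_dd = 32
Terminal payoffs (K − S): max(-16.12, 0) = 0, max(4, 0) = 4, max(18, 0) = 18
Node u (S = 57.5): V_u = 1/1.06·[0.7429·0.0000 + 0.2571·4.0000] = 0.9704
Node d (S = 40): V_d = 1/1.06·[0.7429·4.0000 + 0.2571·18.0000] = 7.1698
Node 0 (S = 50): V_0 = 1/1.06·[0.7429·0.9704 + 0.2571·7.1698] = 2.4193

$2.42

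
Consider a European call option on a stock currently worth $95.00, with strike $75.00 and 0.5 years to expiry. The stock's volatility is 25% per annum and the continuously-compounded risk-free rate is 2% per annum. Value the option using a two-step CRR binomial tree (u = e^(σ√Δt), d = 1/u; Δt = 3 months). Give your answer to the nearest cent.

CRR parameters: u = e^(σ√Δt) = e^(0.25·√0.25) = 1.1331, d = 1/u = 0.8825
Per-period rate: rΔt = 0.02·0.25 = 0.005, so R = e^0.005 = 1.0050
Risk-neutral probability p = (e^0.005 − 0.8825)/(1.1331 − 0.8825) = 0.1225/0.2507 = 0.4888
Terminal stock prices: S_uu = 122, S_ud = 95, S_dd = 73.99
Terminal payoffs (S − K): max(46.98, 0) = 46.98, max(20, 0) = 20, max(-1.014, 0) = 0
Node u (S = 107.6): V_u = e^(−0.005)·[0.4888·46.9824 + 0.5112·20.0000] = 33.0232
Node d (S = 83.84): V_d = e^(−0.005)·[0.4888·20.0000 + 0.5112·0.0000] = 9.7270
Node 0 (S = 95): V_0 = e^(−0.005)·[0.4888·33.0232 + 0.5112·9.7270] = 21.0086

$21.01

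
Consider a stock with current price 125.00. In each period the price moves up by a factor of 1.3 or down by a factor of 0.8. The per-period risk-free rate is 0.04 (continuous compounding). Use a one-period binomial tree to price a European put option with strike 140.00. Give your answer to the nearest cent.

19.92

Risk-neutral probability p = (e^0.04 − 0.8)/(1.3 − 0.8) = 0.2408/0.5000 = 0.4816
Terminal stock prices: S_u = 162.5, S_d = 100
Terminal payoffs (K − S): max(-22.5, 0) = 0, max(40, 0) = 40
Node 0 (S = 125): V_0 = e^(−0.04)·[0.4816·0.0000 + 0.5184·40.0000] = 19.9221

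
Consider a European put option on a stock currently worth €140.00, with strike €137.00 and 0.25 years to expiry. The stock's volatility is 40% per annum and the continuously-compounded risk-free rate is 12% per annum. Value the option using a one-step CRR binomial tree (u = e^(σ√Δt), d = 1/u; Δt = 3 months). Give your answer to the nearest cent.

€10.30

CRR parameters: u = e^(σ√Δt) = e^(0.4·√0.25) = 1.2214, d = 1/u = 0.8187
Per-period rate: rΔt = 0.12·0.25 = 0.03, so R = e^0.03 = 1.0305
Risk-neutral probability p = (e^0.03 − 0.8187)/(1.2214 − 0.8187) = 0.2117/0.4027 = 0.5258
Terminal stock prices: S_u = 171, S_d = 114.6
Terminal payoffs (K − S): max(-34, 0) = 0, max(22.38, 0) = 22.38
Node 0 (S = 140): V_0 = e^(−0.03)·[0.5258·0.0000 + 0.4742·22.3777] = 10.2979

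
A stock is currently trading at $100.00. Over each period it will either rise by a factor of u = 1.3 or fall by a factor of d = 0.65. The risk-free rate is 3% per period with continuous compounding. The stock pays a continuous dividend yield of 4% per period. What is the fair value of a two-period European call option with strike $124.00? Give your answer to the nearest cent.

$11.60

Per-period risk-free factor R = e^0.03 = 1.0305; dividend-adjusted growth = e^(0.03−0.04) = 0.9900.
Risk-neutral probability p = (0.9900 − 0.65)/(1.3 − 0.65) = 0.3400/0.6500 = 0.5232
Terminal stock prices: S_uu = 169, S_ud = 84.5, S_dd = 42.25
Terminal payoffs (S − K): max(45, 0) = 45, max(-39.5, 0) = 0, max(-81.75, 0) = 0
Node u (S = 130): V_u = e^(−0.03)·[0.5232·45.0000 + 0.4768·0.0000] = 22.8461
Node d (S = 65): V_d = e^(−0.03)·[0.5232·0.0000 + 0.4768·0.0000] = 0.0000
Node 0 (S = 100): V_0 = e^(−0.03)·[0.5232·22.8461 + 0.4768·0.0000] = 11.5988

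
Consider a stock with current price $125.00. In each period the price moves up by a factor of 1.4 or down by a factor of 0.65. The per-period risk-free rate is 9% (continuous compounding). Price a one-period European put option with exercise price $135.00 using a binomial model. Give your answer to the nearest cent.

Risk-neutral probability p = (e^0.09 − 0.65)/(1.4 − 0.65) = 0.4442/0.7500 = 0.5922
Terminal stock prices: S_u = 175, S_d = 81.25
Terminal payoffs (K − S): max(-40, 0) = 0, max(53.75, 0) = 53.75
Node 0 (S = 125): V_0 = e^(−0.09)·[0.5922·0.0000 + 0.4078·53.7500] = 20.0311

$20.03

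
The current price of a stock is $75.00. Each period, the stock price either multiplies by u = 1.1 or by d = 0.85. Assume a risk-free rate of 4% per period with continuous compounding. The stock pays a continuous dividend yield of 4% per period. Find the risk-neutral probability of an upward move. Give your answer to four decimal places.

Per-period risk-free factor R = e^0.04 = 1.0408; dividend-adjusted growth = e^(0.04−0.04) = 1.0000.
Risk-neutral probability p = (1.0000 − 0.85)/(1.1 − 0.85) = 0.1500/0.2500 = 0.6000

p = 0.6000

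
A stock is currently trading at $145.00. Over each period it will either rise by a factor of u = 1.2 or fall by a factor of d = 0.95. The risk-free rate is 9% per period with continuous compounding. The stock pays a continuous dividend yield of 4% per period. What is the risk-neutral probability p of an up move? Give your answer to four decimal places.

Per-period risk-free factor R = e^0.09 = 1.0942; dividend-adjusted growth = e^(0.09−0.04) = 1.0513.
Risk-neutral probability p = (1.0513 − 0.95)/(1.2 − 0.95) = 0.1013/0.2500 = 0.4051

p = 0.4051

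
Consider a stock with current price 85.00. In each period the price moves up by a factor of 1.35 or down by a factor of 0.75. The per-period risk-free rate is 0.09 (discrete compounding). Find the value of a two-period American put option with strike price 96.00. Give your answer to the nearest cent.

Risk-neutral probability p = (1 + 0.09 − 0.75)/(1.35 − 0.75) = 0.3400/0.6000 = 0.5667
Terminal stock prices: S_uu = 154.9, S_ud = 86.06, S_dd = 47.81
Terminal payoffs (K − S): max(-58.91, 0) = 0, max(9.937, 0) = 9.937, max(48.19, 0) = 48.19
Node u (S = 114.8): continuation = 1/1.09·[0.5667·0.0000 + 0.4333·9.9375] = 3.9507; exercise value = 0.0000 ≤ continuation, so V_u = 3.9507
Node d (S = 63.75): continuation = 1/1.09·[0.5667·9.9375 + 0.4333·48.1875] = 24.3234; exercise value = 32.2500 > continuation, so V_d = 32.2500 (exercise)
Node 0 (S = 85): continuation = 1/1.09·[0.5667·3.9507 + 0.4333·32.2500] = 14.8750; exercise value = 11.0000 ≤ continuation, so V_0 = 14.8750

14.87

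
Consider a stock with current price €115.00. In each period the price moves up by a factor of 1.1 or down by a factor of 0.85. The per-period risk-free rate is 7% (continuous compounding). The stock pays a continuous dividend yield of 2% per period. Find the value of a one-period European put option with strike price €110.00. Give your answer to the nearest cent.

Per-period risk-free factor R = e^0.07 = 1.0725; dividend-adjusted growth = e^(0.07−0.02) = 1.0513.
Risk-neutral probability p = (1.0513 − 0.85)/(1.1 − 0.85) = 0.2013/0.2500 = 0.8051
Terminal stock prices: S_u = 126.5, S_d = 97.75
Terminal payoffs (K − S): max(-16.5, 0) = 0, max(12.25, 0) = 12.25
Node 0 (S = 115): V_0 = e^(−0.07)·[0.8051·0.0000 + 0.1949·12.2500] = 2.2263

€2.23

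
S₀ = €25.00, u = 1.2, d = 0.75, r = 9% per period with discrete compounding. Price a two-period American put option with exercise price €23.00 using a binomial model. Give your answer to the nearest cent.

€1.03

Risk-neutral probability p = (1 + 0.09 − 0.75)/(1.2 − 0.75) = 0.3400/0.4500 = 0.7556
Terminal stock prices: S_uu = 36, S_ud = 22.5, S_dd = 14.06
Terminal payoffs (K − S): max(-13, 0) = 0, max(0.5, 0) = 0.5, max(8.938, 0) = 8.938
Node u (S = 30): continuation = 1/1.09·[0.7556·0.0000 + 0.2444·0.5000] = 0.1121; exercise value = 0.0000 ≤ continuation, so V_u = 0.1121
Node d (S = 18.75): continuation = 1/1.09·[0.7556·0.5000 + 0.2444·8.9375] = 2.3509; exercise value = 4.2500 > continuation, so V_d = 4.2500 (exercise)
Node 0 (S = 25): continuation = 1/1.09·[0.7556·0.1121 + 0.2444·4.2500] = 1.0308; exercise value = 0.0000 ≤ continuation, so V_0 = 1.0308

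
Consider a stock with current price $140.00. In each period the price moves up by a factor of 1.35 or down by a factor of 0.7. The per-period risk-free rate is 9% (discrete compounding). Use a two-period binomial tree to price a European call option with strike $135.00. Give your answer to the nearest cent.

$36.41

Risk-neutral probability p = (1 + 0.09 − 0.7)/(1.35 − 0.7) = 0.3900/0.6500 = 0.6000
Terminal stock prices: S_uu = 255.2, S_ud = 132.3, S_dd = 68.6
Terminal payoffs (S − K): max(120.2, 0) = 120.2, max(-2.7, 0) = 0, max(-66.4, 0) = 0
Node u (S = 189): V_u = 1/1.09·[0.6000·120.1500 + 0.4000·0.0000] = 66.1376
Node d (S = 98): V_d = 1/1.09·[0.6000·0.0000 + 0.4000·0.0000] = 0.0000
Node 0 (S = 140): V_0 = 1/1.09·[0.6000·66.1376 + 0.4000·0.0000] = 36.4060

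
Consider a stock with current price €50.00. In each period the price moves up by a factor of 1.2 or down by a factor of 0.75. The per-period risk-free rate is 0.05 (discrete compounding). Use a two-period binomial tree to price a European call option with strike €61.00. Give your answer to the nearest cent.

Risk-neutral probability p = (1 + 0.05 − 0.75)/(1.2 − 0.75) = 0.3000/0.4500 = 0.6667
Terminal stock prices: S_uu = 72, S_ud = 45, S_dd = 28.12
Terminal payoffs (S − K): max(11, 0) = 11, max(-16, 0) = 0, max(-32.88, 0) = 0
Node u (S = 60): V_u = 1/1.05·[0.6667·11.0000 + 0.3333·0.0000] = 6.9841
Node d (S = 37.5): V_d = 1/1.05·[0.6667·0.0000 + 0.3333·0.0000] = 0.0000
Node 0 (S = 50): V_0 = 1/1.05·[0.6667·6.9841 + 0.3333·0.0000] = 4.4344

€4.43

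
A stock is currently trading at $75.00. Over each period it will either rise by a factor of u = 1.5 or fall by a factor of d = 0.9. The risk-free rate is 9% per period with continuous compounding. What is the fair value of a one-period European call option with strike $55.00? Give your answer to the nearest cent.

Risk-neutral probability p = (e^0.09 − 0.9)/(1.5 − 0.9) = 0.1942/0.6000 = 0.3236
Terminal stock prices: S_u = 112.5, S_d = 67.5
Terminal payoffs (S − K): max(57.5, 0) = 57.5, max(12.5, 0) = 12.5
Node 0 (S = 75): V_0 = e^(−0.09)·[0.3236·57.5000 + 0.6764·12.5000] = 24.7338

$24.73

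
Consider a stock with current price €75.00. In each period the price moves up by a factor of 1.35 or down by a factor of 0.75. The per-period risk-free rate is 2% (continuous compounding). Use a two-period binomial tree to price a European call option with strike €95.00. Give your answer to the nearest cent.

€8.12

Risk-neutral probability p = (e^0.02 − 0.75)/(1.35 − 0.75) = 0.2702/0.6000 = 0.4503
Terminal stock prices: S_uu = 136.7, S_ud = 75.94, S_dd = 42.19
Terminal payoffs (S − K): max(41.69, 0) = 41.69, max(-19.06, 0) = 0, max(-52.81, 0) = 0
Node u (S = 101.2): V_u = e^(−0.02)·[0.4503·41.6875 + 0.5497·0.0000] = 18.4016
Node d (S = 56.25): V_d = e^(−0.02)·[0.4503·0.0000 + 0.5497·0.0000] = 0.0000
Node 0 (S = 75): V_0 = e^(−0.02)·[0.4503·18.4016 + 0.5497·0.0000] = 8.1228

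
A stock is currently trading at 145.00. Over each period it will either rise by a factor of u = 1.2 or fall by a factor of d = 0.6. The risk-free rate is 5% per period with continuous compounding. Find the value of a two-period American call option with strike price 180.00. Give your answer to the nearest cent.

Risk-neutral probability p = (e^0.05 − 0.6)/(1.2 − 0.6) = 0.4513/0.6000 = 0.7521
Terminal stock prices: S_uu = 208.8, S_ud = 104.4, S_dd = 52.2
Terminal payoffs (S − K): max(28.8, 0) = 28.8, max(-75.6, 0) = 0, max(-127.8, 0) = 0
Node u (S = 174): continuation = e^(−0.05)·[0.7521·28.8000 + 0.2479·0.0000] = 20.6046; exercise value = 0.0000 ≤ continuation, so V_u = 20.6046
Node d (S = 87): continuation = e^(−0.05)·[0.7521·0.0000 + 0.2479·0.0000] = 0.0000; exercise value = 0.0000 ≤ continuation, so V_d = 0.0000
Node 0 (S = 145): continuation = e^(−0.05)·[0.7521·20.6046 + 0.2479·0.0000] = 14.7413; exercise value = 0.0000 ≤ continuation, so V_0 = 14.7413

14.74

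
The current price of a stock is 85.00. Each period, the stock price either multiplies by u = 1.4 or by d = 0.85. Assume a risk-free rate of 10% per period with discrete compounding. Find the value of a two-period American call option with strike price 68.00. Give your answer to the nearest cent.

Risk-neutral probability p = (1 + 0.1 − 0.85)/(1.4 − 0.85) = 0.2500/0.5500 = 0.4545
Terminal stock prices: S_uu = 166.6, S_ud = 101.1, S_dd = 61.41
Terminal payoffs (S − K): max(98.6, 0) = 98.6, max(33.15, 0) = 33.15, max(-6.588, 0) = 0
Node u (S = 119): continuation = 1/1.1·[0.4545·98.6000 + 0.5455·33.1500] = 57.1818; exercise value = 51.0000 ≤ continuation, so V_u = 57.1818
Node d (S = 72.25): continuation = 1/1.1·[0.4545·33.1500 + 0.5455·0.0000] = 13.6983; exercise value = 4.2500 ≤ continuation, so V_d = 13.6983
Node 0 (S = 85): continuation = 1/1.1·[0.4545·57.1818 + 0.5455·13.6983] = 30.4214; exercise value = 17.0000 ≤ continuation, so V_0 = 30.4214

30.42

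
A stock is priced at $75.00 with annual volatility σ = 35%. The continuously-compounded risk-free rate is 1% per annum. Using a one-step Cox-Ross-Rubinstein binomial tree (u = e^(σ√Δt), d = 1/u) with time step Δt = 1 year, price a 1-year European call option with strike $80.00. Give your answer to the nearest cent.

$11.19

CRR parameters: u = e^(σ√Δt) = e^(0.35·√1) = 1.4191, d = 1/u = 0.7047
Per-period rate: rΔt = 0.01·1 = 0.01, so R = e^0.01 = 1.0101
Risk-neutral probability p = (e^0.01 − 0.7047)/(1.4191 − 0.7047) = 0.3054/0.7144 = 0.4275
Terminal stock prices: S_u = 106.4, S_d = 52.85
Terminal payoffs (S − K): max(26.43, 0) = 26.43, max(-27.15, 0) = 0
Node 0 (S = 75): V_0 = e^(−0.01)·[0.4275·26.4301 + 0.5725·0.0000] = 11.1851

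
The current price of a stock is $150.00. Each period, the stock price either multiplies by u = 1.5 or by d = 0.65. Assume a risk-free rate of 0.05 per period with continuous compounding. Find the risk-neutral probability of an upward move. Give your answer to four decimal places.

p = 0.4721

Risk-neutral probability p = (e^0.05 − 0.65)/(1.5 − 0.65) = 0.4013/0.8500 = 0.4721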